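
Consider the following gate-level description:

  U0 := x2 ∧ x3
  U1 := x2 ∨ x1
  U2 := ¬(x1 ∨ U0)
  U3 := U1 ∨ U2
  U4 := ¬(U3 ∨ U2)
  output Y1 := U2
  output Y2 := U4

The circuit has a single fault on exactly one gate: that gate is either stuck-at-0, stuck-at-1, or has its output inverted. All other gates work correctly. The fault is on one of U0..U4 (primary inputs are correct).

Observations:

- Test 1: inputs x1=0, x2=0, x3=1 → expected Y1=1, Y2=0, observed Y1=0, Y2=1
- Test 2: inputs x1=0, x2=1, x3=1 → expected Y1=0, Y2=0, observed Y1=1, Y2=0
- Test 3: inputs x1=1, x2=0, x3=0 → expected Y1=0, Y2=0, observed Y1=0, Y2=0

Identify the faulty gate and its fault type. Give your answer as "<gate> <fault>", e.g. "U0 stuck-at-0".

U0 inverted output

Fault-free values for test 1 (x1=0, x2=0, x3=1): U0=0, U1=0, U2=1, U3=1, U4=0, giving Y1=1, Y2=0. Observed Y1=0, Y2=1.
Test 1: faults giving observed Y1=0, Y2=1 are {U0 stuck-at-1, U0 inverted output, U2 stuck-at-0, U2 inverted output}.
Test 2 (x1=0, x2=1, x3=1): fault-free U0=1, U1=1, U2=0, U3=1, U4=0 → Y1=0, Y2=0; observed Y1=1, Y2=0. Eliminates U0 stuck-at-1, U2 stuck-at-0.
Test 3 (x1=1, x2=0, x3=0): fault-free U0=0, U1=1, U2=0, U3=1, U4=0 → Y1=0, Y2=0; observed Y1=0, Y2=0. Eliminates U2 inverted output.
Only U0 inverted output is consistent with every test.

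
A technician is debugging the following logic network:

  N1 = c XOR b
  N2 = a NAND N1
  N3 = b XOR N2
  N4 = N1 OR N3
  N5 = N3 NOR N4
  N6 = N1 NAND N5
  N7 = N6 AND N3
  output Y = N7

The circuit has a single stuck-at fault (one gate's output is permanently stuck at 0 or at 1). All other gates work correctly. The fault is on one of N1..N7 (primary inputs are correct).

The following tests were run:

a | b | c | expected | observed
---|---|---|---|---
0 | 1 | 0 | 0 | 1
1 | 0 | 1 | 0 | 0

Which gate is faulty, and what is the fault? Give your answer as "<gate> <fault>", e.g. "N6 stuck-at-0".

N2 stuck-at-0

Fault-free values for test 1 (a=0, b=1, c=0): N1=1, N2=1, N3=0, N4=1, N5=0, N6=1, N7=0, giving Y=0. Observed 1.
Test 1: faults giving observed 1 are {N2 stuck-at-0, N3 stuck-at-1, N7 stuck-at-1}.
Test 2 (a=1, b=0, c=1): fault-free N1=1, N2=0, N3=0, N4=1, N5=0, N6=1, N7=0 → 0; observed 0. Eliminates N3 stuck-at-1, N7 stuck-at-1.
Only N2 stuck-at-0 is consistent with every test.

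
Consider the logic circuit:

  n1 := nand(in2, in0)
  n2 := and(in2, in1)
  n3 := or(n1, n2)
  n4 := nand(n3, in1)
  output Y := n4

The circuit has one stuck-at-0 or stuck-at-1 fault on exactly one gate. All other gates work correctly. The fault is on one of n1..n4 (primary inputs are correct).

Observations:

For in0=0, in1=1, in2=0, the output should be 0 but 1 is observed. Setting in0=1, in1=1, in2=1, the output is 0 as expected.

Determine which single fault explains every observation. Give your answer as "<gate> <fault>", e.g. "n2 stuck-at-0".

n1 stuck-at-0

Fault-free values for test 1 (in0=0, in1=1, in2=0): n1=1, n2=0, n3=1, n4=0, giving Y=0. Observed 1.
Test 1: faults giving observed 1 are {n1 stuck-at-0, n3 stuck-at-0, n4 stuck-at-1}.
Test 2 (in0=1, in1=1, in2=1): fault-free n1=0, n2=1, n3=1, n4=0 → 0; observed 0. Eliminates n3 stuck-at-0, n4 stuck-at-1.
Only n1 stuck-at-0 is consistent with every test.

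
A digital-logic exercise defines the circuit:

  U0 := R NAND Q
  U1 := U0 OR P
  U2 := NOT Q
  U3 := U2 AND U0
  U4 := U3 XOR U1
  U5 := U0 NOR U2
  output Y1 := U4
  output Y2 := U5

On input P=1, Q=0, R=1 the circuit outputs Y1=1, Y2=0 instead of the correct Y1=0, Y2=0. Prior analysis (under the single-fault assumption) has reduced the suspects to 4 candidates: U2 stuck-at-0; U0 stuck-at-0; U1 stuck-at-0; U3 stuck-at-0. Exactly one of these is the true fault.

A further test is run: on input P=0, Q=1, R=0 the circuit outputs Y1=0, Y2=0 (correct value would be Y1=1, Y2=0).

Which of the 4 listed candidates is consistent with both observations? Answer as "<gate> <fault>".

U1 stuck-at-0

Evaluate each candidate on input P=0, Q=1, R=0:
  U2 stuck-at-0: U0=1, U1=1, U2=0 [stuck-at-0], U3=0, U4=1, U5=0 → Y1=1, Y2=0 — eliminated
  U0 stuck-at-0: U0=0 [stuck-at-0], U1=0, U2=0, U3=0, U4=0, U5=1 → Y1=0, Y2=1 — eliminated
  U1 stuck-at-0: U0=1, U1=0 [stuck-at-0], U2=0, U3=0, U4=0, U5=0 → Y1=0, Y2=0 — matches
  U3 stuck-at-0: U0=1, U1=1, U2=0, U3=0 [stuck-at-0], U4=1, U5=0 → Y1=1, Y2=0 — eliminated
Only U1 stuck-at-0 reproduces the observed Y1=0, Y2=0.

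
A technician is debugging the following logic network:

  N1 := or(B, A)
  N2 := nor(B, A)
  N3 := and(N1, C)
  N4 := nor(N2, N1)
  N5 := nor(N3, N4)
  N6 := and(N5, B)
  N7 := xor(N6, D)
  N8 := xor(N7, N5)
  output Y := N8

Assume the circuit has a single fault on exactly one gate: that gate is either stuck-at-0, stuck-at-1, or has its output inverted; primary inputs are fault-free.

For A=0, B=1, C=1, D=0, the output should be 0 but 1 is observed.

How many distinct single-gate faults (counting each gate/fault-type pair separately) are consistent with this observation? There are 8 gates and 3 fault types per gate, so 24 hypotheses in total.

Fault-free: N1=1, N2=0, N3=1, N4=0, N5=0, N6=0, N7=0, N8=0 → 0. Observed 1.
  N1: none of the 3 fault types match ✗
  N2: none of the 3 fault types match ✗
  N3: none of the 3 fault types match ✗
  N4: none of the 3 fault types match ✗
  N5: none of the 3 fault types match ✗
  N6: stuck-at-1, inverted output ✓; others ✗
  N7: stuck-at-1, inverted output ✓; others ✗
  N8: stuck-at-1, inverted output ✓; others ✗
Consistent faults: {N6 stuck-at-1, N6 inverted output, N7 stuck-at-1, N7 inverted output, N8 stuck-at-1, N8 inverted output} — 6 in all.

6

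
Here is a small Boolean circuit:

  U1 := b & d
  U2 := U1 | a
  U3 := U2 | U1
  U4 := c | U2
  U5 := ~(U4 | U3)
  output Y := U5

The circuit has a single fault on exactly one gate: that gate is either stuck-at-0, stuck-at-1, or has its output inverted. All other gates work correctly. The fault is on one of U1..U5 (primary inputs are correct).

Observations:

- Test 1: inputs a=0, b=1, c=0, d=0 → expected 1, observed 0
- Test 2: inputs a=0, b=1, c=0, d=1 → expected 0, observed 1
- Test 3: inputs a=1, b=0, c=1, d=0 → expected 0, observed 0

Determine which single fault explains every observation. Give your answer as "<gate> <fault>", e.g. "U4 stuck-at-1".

U1 inverted output

Fault-free values for test 1 (a=0, b=1, c=0, d=0): U1=0, U2=0, U3=0, U4=0, U5=1, giving Y=1. Observed 0.
Test 1: faults giving observed 0 are {U1 stuck-at-1, U1 inverted output, U2 stuck-at-1, U2 inverted output, U3 stuck-at-1, U3 inverted output, U4 stuck-at-1, U4 inverted output, U5 stuck-at-0, U5 inverted output}.
Test 2 (a=0, b=1, c=0, d=1): fault-free U1=1, U2=1, U3=1, U4=1, U5=0 → 0; observed 1. Eliminates U1 stuck-at-1, U2 stuck-at-1, U2 inverted output, U3 stuck-at-1, U3 inverted output, U4 stuck-at-1, U4 inverted output, U5 stuck-at-0.
Test 3 (a=1, b=0, c=1, d=0): fault-free U1=0, U2=1, U3=1, U4=1, U5=0 → 0; observed 0. Eliminates U5 inverted output.
Only U1 inverted output is consistent with every test.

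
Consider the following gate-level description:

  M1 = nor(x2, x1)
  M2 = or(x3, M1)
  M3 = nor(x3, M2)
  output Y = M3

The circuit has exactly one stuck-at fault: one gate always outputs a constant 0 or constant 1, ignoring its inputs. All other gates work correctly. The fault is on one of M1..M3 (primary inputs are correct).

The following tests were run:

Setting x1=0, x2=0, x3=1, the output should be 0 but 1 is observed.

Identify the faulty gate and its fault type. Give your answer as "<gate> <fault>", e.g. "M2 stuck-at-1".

Fault-free values for test 1 (x1=0, x2=0, x3=1): M1=1, M2=1, M3=0, giving Y=0. Observed 1.
Test 1: faults giving observed 1 are {M3 stuck-at-1}.
Only M3 stuck-at-1 is consistent with every test.

M3 stuck-at-1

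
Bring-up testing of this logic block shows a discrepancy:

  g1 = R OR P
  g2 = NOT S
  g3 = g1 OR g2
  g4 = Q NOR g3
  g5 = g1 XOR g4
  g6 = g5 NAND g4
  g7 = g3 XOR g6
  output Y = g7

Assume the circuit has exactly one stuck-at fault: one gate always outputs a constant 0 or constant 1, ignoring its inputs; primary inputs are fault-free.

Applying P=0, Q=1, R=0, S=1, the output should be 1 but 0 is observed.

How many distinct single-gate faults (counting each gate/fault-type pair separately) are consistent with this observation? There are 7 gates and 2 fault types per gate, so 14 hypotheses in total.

6

Fault-free: g1=0, g2=0, g3=0, g4=0, g5=0, g6=1, g7=1 → 1. Observed 0.
  g1 stuck-at-0: output 1 ✗
  g1 stuck-at-1: output 0 ✓
  g2 stuck-at-0: output 1 ✗
  g2 stuck-at-1: output 0 ✓
  g3 stuck-at-0: output 1 ✗
  g3 stuck-at-1: output 0 ✓
  g4 stuck-at-0: output 1 ✗
  g4 stuck-at-1: output 0 ✓
  g5 stuck-at-0: output 1 ✗
  g5 stuck-at-1: output 1 ✗
  g6 stuck-at-0: output 0 ✓
  g6 stuck-at-1: output 1 ✗
  g7 stuck-at-0: output 0 ✓
  g7 stuck-at-1: output 1 ✗
Consistent faults: {g1 stuck-at-1, g2 stuck-at-1, g3 stuck-at-1, g4 stuck-at-1, g6 stuck-at-0, g7 stuck-at-0} — 6 in all.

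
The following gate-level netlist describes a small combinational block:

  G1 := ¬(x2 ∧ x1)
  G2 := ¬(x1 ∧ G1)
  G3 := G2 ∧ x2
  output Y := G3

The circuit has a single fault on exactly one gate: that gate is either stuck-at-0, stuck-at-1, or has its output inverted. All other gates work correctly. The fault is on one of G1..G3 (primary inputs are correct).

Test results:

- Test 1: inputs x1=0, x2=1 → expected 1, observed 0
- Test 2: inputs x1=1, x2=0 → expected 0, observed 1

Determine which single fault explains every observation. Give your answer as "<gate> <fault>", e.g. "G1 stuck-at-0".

Fault-free values for test 1 (x1=0, x2=1): G1=1, G2=1, G3=1, giving Y=1. Observed 0.
Test 1: faults giving observed 0 are {G2 stuck-at-0, G2 inverted output, G3 stuck-at-0, G3 inverted output}.
Test 2 (x1=1, x2=0): fault-free G1=1, G2=0, G3=0 → 0; observed 1. Eliminates G2 stuck-at-0, G2 inverted output, G3 stuck-at-0.
Only G3 inverted output is consistent with every test.

G3 inverted output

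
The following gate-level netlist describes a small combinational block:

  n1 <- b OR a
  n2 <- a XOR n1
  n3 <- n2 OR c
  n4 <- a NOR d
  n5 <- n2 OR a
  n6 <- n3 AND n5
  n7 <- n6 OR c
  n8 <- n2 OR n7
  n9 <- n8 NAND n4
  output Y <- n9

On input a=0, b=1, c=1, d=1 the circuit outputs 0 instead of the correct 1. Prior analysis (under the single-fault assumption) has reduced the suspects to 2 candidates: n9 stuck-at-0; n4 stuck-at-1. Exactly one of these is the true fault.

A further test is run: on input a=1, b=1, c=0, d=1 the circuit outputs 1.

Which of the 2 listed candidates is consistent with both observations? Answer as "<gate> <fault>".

n4 stuck-at-1

Evaluate each candidate on input a=1, b=1, c=0, d=1:
  n9 stuck-at-0: n1=1, n2=0, n3=0, n4=0, n5=1, n6=0, n7=0, n8=0, n9=0 [stuck-at-0] → 0 — eliminated
  n4 stuck-at-1: n1=1, n2=0, n3=0, n4=1 [stuck-at-1], n5=1, n6=0, n7=0, n8=0, n9=1 → 1 — matches
Only n4 stuck-at-1 reproduces the observed 1.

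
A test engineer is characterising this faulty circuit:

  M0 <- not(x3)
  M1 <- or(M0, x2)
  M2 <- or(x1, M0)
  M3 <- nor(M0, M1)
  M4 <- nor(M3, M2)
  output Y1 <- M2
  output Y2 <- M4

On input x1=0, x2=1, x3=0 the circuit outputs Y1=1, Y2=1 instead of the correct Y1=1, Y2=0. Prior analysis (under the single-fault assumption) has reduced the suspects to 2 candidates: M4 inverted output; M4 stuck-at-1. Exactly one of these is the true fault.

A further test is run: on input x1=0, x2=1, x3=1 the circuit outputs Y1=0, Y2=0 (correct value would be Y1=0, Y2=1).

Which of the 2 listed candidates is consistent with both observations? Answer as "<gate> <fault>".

M4 inverted output

Evaluate each candidate on input x1=0, x2=1, x3=1:
  M4 inverted output: M0=0, M1=1, M2=0, M3=0, M4=0 [inverted output] → Y1=0, Y2=0 — matches
  M4 stuck-at-1: M0=0, M1=1, M2=0, M3=0, M4=1 [stuck-at-1] → Y1=0, Y2=1 — eliminated
Only M4 inverted output reproduces the observed Y1=0, Y2=0.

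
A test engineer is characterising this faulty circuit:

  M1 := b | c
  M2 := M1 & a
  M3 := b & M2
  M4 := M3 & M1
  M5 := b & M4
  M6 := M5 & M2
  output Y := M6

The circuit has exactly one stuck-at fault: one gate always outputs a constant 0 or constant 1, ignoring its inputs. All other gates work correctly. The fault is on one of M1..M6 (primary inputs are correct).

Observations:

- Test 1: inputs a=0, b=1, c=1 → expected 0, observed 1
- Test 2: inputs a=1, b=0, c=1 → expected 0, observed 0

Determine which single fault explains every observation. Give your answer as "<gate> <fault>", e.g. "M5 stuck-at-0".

Fault-free values for test 1 (a=0, b=1, c=1): M1=1, M2=0, M3=0, M4=0, M5=0, M6=0, giving Y=0. Observed 1.
Test 1: faults giving observed 1 are {M2 stuck-at-1, M6 stuck-at-1}.
Test 2 (a=1, b=0, c=1): fault-free M1=1, M2=1, M3=0, M4=0, M5=0, M6=0 → 0; observed 0. Eliminates M6 stuck-at-1.
Only M2 stuck-at-1 is consistent with every test.

M2 stuck-at-1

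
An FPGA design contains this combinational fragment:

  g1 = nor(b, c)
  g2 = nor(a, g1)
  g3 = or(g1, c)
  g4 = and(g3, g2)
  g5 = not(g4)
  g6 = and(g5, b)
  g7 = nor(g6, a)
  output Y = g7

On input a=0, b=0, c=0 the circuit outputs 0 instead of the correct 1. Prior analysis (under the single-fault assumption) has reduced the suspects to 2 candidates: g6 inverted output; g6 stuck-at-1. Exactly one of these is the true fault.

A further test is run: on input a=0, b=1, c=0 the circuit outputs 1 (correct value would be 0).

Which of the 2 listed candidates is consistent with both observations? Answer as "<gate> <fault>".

Evaluate each candidate on input a=0, b=1, c=0:
  g6 inverted output: g1=0, g2=1, g3=0, g4=0, g5=1, g6=0 [inverted output], g7=1 → 1 — matches
  g6 stuck-at-1: g1=0, g2=1, g3=0, g4=0, g5=1, g6=1 [stuck-at-1], g7=0 → 0 — eliminated
Only g6 inverted output reproduces the observed 1.

g6 inverted output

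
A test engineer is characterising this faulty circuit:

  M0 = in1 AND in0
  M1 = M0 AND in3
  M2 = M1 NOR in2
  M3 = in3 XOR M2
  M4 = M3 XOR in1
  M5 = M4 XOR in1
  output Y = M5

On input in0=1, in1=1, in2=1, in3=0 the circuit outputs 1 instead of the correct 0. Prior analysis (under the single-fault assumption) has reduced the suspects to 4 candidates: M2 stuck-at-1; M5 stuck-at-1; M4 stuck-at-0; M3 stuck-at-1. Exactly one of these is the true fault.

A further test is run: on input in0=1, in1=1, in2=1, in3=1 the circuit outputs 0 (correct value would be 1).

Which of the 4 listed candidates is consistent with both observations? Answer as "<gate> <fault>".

M2 stuck-at-1

Evaluate each candidate on input in0=1, in1=1, in2=1, in3=1:
  M2 stuck-at-1: M0=1, M1=1, M2=1 [stuck-at-1], M3=0, M4=1, M5=0 → 0 — matches
  M5 stuck-at-1: M0=1, M1=1, M2=0, M3=1, M4=0, M5=1 [stuck-at-1] → 1 — eliminated
  M4 stuck-at-0: M0=1, M1=1, M2=0, M3=1, M4=0 [stuck-at-0], M5=1 → 1 — eliminated
  M3 stuck-at-1: M0=1, M1=1, M2=0, M3=1 [stuck-at-1], M4=0, M5=1 → 1 — eliminated
Only M2 stuck-at-1 reproduces the observed 0.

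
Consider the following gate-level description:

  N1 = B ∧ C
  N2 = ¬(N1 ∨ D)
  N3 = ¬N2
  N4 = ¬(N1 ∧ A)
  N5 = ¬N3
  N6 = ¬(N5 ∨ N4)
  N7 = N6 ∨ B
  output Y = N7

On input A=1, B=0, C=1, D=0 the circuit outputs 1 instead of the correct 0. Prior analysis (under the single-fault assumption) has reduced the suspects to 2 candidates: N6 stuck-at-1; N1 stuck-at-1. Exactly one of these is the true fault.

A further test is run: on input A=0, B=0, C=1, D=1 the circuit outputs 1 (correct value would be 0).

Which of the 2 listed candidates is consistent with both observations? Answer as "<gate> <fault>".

N6 stuck-at-1

Evaluate each candidate on input A=0, B=0, C=1, D=1:
  N6 stuck-at-1: N1=0, N2=0, N3=1, N4=1, N5=0, N6=1 [stuck-at-1], N7=1 → 1 — matches
  N1 stuck-at-1: N1=1 [stuck-at-1], N2=0, N3=1, N4=1, N5=0, N6=0, N7=0 → 0 — eliminated
Only N6 stuck-at-1 reproduces the observed 1.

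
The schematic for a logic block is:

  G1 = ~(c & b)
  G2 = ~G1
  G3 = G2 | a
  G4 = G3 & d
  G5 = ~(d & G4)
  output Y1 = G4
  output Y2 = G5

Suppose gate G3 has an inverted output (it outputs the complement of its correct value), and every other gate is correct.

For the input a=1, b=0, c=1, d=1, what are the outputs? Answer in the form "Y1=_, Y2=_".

Y1=0, Y2=1

Propagate with G3 forced: G1=1, G2=0, G3=0 [inverted output], G4=0, G5=1.
So the outputs are Y1=0, Y2=1. (Without the fault they would be Y1=1, Y2=0.)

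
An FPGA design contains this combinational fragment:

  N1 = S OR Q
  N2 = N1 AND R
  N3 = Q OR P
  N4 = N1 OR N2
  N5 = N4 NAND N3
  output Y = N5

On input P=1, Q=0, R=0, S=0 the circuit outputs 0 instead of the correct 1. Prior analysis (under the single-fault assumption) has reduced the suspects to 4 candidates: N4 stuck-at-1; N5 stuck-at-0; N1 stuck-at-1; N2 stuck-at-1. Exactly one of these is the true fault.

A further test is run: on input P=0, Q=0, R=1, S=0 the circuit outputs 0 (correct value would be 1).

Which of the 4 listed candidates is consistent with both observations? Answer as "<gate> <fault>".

Evaluate each candidate on input P=0, Q=0, R=1, S=0:
  N4 stuck-at-1: N1=0, N2=0, N3=0, N4=1 [stuck-at-1], N5=1 → 1 — eliminated
  N5 stuck-at-0: N1=0, N2=0, N3=0, N4=0, N5=0 [stuck-at-0] → 0 — matches
  N1 stuck-at-1: N1=1 [stuck-at-1], N2=1, N3=0, N4=1, N5=1 → 1 — eliminated
  N2 stuck-at-1: N1=0, N2=1 [stuck-at-1], N3=0, N4=1, N5=1 → 1 — eliminated
Only N5 stuck-at-0 reproduces the observed 0.

N5 stuck-at-0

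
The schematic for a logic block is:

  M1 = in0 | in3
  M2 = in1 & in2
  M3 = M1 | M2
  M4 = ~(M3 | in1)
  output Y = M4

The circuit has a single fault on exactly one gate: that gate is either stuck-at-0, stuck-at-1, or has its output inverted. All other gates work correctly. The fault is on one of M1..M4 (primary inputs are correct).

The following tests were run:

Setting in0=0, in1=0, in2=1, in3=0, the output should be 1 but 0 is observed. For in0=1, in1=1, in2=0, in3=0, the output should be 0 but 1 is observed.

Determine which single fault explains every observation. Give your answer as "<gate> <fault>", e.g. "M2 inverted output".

M4 inverted output

Fault-free values for test 1 (in0=0, in1=0, in2=1, in3=0): M1=0, M2=0, M3=0, M4=1, giving Y=1. Observed 0.
Test 1: faults giving observed 0 are {M1 stuck-at-1, M1 inverted output, M2 stuck-at-1, M2 inverted output, M3 stuck-at-1, M3 inverted output, M4 stuck-at-0, M4 inverted output}.
Test 2 (in0=1, in1=1, in2=0, in3=0): fault-free M1=1, M2=0, M3=1, M4=0 → 0; observed 1. Eliminates M1 stuck-at-1, M1 inverted output, M2 stuck-at-1, M2 inverted output, M3 stuck-at-1, M3 inverted output, M4 stuck-at-0.
Only M4 inverted output is consistent with every test.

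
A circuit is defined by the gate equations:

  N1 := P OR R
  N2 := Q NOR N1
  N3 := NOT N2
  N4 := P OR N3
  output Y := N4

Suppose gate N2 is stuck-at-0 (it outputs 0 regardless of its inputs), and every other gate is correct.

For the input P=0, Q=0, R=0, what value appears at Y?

Propagate with N2 forced: N1=0, N2=0 [stuck-at-0], N3=1, N4=1.
So Y = 1. (Without the fault it would be 0.)

1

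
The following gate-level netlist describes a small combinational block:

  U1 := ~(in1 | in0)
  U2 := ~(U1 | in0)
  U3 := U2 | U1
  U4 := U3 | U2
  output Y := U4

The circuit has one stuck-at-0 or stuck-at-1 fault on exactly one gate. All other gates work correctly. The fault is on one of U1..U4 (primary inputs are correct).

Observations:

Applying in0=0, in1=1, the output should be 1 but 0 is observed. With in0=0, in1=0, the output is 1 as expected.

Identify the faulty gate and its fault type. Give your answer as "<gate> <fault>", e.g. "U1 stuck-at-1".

U2 stuck-at-0

Fault-free values for test 1 (in0=0, in1=1): U1=0, U2=1, U3=1, U4=1, giving Y=1. Observed 0.
Test 1: faults giving observed 0 are {U2 stuck-at-0, U4 stuck-at-0}.
Test 2 (in0=0, in1=0): fault-free U1=1, U2=0, U3=1, U4=1 → 1; observed 1. Eliminates U4 stuck-at-0.
Only U2 stuck-at-0 is consistent with every test.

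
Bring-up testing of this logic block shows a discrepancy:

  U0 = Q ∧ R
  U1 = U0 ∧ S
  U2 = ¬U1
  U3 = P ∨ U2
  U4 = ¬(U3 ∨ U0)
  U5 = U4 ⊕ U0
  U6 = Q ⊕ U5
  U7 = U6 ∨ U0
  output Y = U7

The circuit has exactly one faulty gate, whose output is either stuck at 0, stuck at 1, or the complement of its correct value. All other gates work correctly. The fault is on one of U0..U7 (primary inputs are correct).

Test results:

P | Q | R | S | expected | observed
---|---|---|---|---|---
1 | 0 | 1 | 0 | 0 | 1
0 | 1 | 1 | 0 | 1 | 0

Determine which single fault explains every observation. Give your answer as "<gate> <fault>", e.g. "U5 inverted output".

U7 inverted output

Fault-free values for test 1 (P=1, Q=0, R=1, S=0): U0=0, U1=0, U2=1, U3=1, U4=0, U5=0, U6=0, U7=0, giving Y=0. Observed 1.
Test 1: faults giving observed 1 are {U0 stuck-at-1, U0 inverted output, U3 stuck-at-0, U3 inverted output, U4 stuck-at-1, U4 inverted output, U5 stuck-at-1, U5 inverted output, U6 stuck-at-1, U6 inverted output, U7 stuck-at-1, U7 inverted output}.
Test 2 (P=0, Q=1, R=1, S=0): fault-free U0=1, U1=0, U2=1, U3=1, U4=0, U5=1, U6=0, U7=1 → 1; observed 0. Eliminates U0 stuck-at-1, U0 inverted output, U3 stuck-at-0, U3 inverted output, U4 stuck-at-1, U4 inverted output, U5 stuck-at-1, U5 inverted output, U6 stuck-at-1, U6 inverted output, U7 stuck-at-1.
Only U7 inverted output is consistent with every test.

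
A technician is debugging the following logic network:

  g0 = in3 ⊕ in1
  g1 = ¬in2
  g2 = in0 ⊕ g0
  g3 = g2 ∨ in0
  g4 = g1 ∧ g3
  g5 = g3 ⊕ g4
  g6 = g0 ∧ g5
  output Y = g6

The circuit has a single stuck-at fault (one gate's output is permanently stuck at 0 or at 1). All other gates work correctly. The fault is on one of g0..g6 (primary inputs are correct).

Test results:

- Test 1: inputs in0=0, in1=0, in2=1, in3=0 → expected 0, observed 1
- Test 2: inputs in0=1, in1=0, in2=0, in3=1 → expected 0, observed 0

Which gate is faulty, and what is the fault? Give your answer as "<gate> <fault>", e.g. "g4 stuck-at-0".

g0 stuck-at-1

Fault-free values for test 1 (in0=0, in1=0, in2=1, in3=0): g0=0, g1=0, g2=0, g3=0, g4=0, g5=0, g6=0, giving Y=0. Observed 1.
Test 1: faults giving observed 1 are {g0 stuck-at-1, g6 stuck-at-1}.
Test 2 (in0=1, in1=0, in2=0, in3=1): fault-free g0=1, g1=1, g2=0, g3=1, g4=1, g5=0, g6=0 → 0; observed 0. Eliminates g6 stuck-at-1.
Only g0 stuck-at-1 is consistent with every test.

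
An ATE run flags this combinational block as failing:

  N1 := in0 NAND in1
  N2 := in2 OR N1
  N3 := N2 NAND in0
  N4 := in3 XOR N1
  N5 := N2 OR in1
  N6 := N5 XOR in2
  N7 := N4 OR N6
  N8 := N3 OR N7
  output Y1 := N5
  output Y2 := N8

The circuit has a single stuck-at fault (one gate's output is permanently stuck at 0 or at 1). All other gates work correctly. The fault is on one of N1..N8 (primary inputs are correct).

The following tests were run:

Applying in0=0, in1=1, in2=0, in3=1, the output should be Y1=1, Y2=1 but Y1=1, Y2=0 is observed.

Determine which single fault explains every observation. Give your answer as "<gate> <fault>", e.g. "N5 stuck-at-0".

Fault-free values for test 1 (in0=0, in1=1, in2=0, in3=1): N1=1, N2=1, N3=1, N4=0, N5=1, N6=1, N7=1, N8=1, giving Y1=1, Y2=1. Observed Y1=1, Y2=0.
Test 1: faults giving observed Y1=1, Y2=0 are {N8 stuck-at-0}.
Only N8 stuck-at-0 is consistent with every test.

N8 stuck-at-0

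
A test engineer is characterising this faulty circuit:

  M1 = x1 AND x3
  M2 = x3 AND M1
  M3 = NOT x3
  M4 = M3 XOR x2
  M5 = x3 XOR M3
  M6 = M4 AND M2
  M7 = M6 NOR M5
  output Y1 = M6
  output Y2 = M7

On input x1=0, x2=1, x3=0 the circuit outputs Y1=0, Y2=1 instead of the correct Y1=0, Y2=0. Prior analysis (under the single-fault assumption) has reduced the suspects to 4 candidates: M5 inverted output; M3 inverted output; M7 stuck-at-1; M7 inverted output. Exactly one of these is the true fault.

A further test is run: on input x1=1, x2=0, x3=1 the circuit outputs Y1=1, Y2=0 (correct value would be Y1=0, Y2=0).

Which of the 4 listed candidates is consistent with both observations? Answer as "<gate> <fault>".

Evaluate each candidate on input x1=1, x2=0, x3=1:
  M5 inverted output: M1=1, M2=1, M3=0, M4=0, M5=0 [inverted output], M6=0, M7=1 → Y1=0, Y2=1 — eliminated
  M3 inverted output: M1=1, M2=1, M3=1 [inverted output], M4=1, M5=0, M6=1, M7=0 → Y1=1, Y2=0 — matches
  M7 stuck-at-1: M1=1, M2=1, M3=0, M4=0, M5=1, M6=0, M7=1 [stuck-at-1] → Y1=0, Y2=1 — eliminated
  M7 inverted output: M1=1, M2=1, M3=0, M4=0, M5=1, M6=0, M7=1 [inverted output] → Y1=0, Y2=1 — eliminated
Only M3 inverted output reproduces the observed Y1=1, Y2=0.

M3 inverted output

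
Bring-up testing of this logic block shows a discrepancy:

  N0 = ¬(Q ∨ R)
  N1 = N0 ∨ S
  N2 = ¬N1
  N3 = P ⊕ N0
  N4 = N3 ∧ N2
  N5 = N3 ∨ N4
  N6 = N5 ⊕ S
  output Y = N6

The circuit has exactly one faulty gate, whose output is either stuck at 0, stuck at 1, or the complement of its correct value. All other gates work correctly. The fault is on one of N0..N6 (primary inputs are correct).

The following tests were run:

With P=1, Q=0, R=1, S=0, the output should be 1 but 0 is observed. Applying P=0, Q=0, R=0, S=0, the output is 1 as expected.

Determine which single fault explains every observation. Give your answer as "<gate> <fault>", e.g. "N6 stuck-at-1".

N0 stuck-at-1

Fault-free values for test 1 (P=1, Q=0, R=1, S=0): N0=0, N1=0, N2=1, N3=1, N4=1, N5=1, N6=1, giving Y=1. Observed 0.
Test 1: faults giving observed 0 are {N0 stuck-at-1, N0 inverted output, N3 stuck-at-0, N3 inverted output, N5 stuck-at-0, N5 inverted output, N6 stuck-at-0, N6 inverted output}.
Test 2 (P=0, Q=0, R=0, S=0): fault-free N0=1, N1=1, N2=0, N3=1, N4=0, N5=1, N6=1 → 1; observed 1. Eliminates N0 inverted output, N3 stuck-at-0, N3 inverted output, N5 stuck-at-0, N5 inverted output, N6 stuck-at-0, N6 inverted output.
Only N0 stuck-at-1 is consistent with every test.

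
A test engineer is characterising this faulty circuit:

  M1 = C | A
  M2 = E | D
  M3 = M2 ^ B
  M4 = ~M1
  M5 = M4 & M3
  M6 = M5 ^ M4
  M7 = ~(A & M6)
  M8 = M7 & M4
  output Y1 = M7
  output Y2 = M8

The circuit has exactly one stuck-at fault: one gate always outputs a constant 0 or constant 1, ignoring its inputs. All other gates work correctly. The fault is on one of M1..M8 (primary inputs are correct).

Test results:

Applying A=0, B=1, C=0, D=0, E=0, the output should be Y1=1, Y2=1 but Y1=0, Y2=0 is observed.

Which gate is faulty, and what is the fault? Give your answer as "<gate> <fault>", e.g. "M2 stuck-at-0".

Fault-free values for test 1 (A=0, B=1, C=0, D=0, E=0): M1=0, M2=0, M3=1, M4=1, M5=1, M6=0, M7=1, M8=1, giving Y1=1, Y2=1. Observed Y1=0, Y2=0.
Test 1: faults giving observed Y1=0, Y2=0 are {M7 stuck-at-0}.
Only M7 stuck-at-0 is consistent with every test.

M7 stuck-at-0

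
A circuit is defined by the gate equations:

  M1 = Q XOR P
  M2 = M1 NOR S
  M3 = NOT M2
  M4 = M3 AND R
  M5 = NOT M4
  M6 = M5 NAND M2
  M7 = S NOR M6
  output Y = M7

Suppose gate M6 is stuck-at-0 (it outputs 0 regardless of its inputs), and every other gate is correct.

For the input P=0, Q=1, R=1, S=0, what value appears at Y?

Propagate with M6 forced: M1=1, M2=0, M3=1, M4=1, M5=0, M6=0 [stuck-at-0], M7=1.
So Y = 1. (Without the fault it would be 0.)

1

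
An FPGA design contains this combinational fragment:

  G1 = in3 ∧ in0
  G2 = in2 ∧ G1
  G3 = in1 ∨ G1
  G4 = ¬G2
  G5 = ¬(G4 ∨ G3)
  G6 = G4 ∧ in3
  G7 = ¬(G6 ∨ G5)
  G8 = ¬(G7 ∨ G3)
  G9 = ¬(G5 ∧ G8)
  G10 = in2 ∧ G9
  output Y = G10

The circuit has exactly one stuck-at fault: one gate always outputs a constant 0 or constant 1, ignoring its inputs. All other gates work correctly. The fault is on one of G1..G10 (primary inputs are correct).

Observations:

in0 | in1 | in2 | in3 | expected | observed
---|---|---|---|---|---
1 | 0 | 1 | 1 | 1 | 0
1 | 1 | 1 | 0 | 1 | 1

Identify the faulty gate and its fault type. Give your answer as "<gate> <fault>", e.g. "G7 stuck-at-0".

Fault-free values for test 1 (in0=1, in1=0, in2=1, in3=1): G1=1, G2=1, G3=1, G4=0, G5=0, G6=0, G7=1, G8=0, G9=1, G10=1, giving Y=1. Observed 0.
Test 1: faults giving observed 0 are {G3 stuck-at-0, G9 stuck-at-0, G10 stuck-at-0}.
Test 2 (in0=1, in1=1, in2=1, in3=0): fault-free G1=0, G2=0, G3=1, G4=1, G5=0, G6=0, G7=1, G8=0, G9=1, G10=1 → 1; observed 1. Eliminates G9 stuck-at-0, G10 stuck-at-0.
Only G3 stuck-at-0 is consistent with every test.

G3 stuck-at-0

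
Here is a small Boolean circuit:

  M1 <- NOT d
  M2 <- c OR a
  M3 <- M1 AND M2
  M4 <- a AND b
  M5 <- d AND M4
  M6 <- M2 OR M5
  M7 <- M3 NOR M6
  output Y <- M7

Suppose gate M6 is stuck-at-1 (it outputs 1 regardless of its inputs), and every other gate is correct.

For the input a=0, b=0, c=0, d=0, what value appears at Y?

0

Propagate with M6 forced: M1=1, M2=0, M3=0, M4=0, M5=0, M6=1 [stuck-at-1], M7=0.
So Y = 0. (Without the fault it would be 1.)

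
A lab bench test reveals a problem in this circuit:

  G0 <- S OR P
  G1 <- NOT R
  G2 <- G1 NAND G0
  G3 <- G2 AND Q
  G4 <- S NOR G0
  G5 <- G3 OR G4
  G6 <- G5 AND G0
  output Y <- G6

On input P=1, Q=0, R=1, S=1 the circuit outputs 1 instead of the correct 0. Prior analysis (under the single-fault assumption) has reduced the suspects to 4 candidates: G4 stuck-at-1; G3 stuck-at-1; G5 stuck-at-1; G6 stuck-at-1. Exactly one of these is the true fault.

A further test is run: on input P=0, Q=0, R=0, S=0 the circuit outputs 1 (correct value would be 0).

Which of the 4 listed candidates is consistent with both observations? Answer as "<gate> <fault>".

Evaluate each candidate on input P=0, Q=0, R=0, S=0:
  G4 stuck-at-1: G0=0, G1=1, G2=1, G3=0, G4=1 [stuck-at-1], G5=1, G6=0 → 0 — eliminated
  G3 stuck-at-1: G0=0, G1=1, G2=1, G3=1 [stuck-at-1], G4=1, G5=1, G6=0 → 0 — eliminated
  G5 stuck-at-1: G0=0, G1=1, G2=1, G3=0, G4=1, G5=1 [stuck-at-1], G6=0 → 0 — eliminated
  G6 stuck-at-1: G0=0, G1=1, G2=1, G3=0, G4=1, G5=1, G6=1 [stuck-at-1] → 1 — matches
Only G6 stuck-at-1 reproduces the observed 1.

G6 stuck-at-1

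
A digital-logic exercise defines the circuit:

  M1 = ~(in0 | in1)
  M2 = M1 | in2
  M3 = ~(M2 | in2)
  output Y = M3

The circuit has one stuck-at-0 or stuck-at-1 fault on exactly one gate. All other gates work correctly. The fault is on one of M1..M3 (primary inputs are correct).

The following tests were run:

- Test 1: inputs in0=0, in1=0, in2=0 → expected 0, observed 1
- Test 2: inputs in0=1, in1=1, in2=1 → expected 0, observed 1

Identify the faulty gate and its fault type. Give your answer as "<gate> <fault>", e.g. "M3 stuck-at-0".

M3 stuck-at-1

Fault-free values for test 1 (in0=0, in1=0, in2=0): M1=1, M2=1, M3=0, giving Y=0. Observed 1.
Test 1: faults giving observed 1 are {M1 stuck-at-0, M2 stuck-at-0, M3 stuck-at-1}.
Test 2 (in0=1, in1=1, in2=1): fault-free M1=0, M2=1, M3=0 → 0; observed 1. Eliminates M1 stuck-at-0, M2 stuck-at-0.
Only M3 stuck-at-1 is consistent with every test.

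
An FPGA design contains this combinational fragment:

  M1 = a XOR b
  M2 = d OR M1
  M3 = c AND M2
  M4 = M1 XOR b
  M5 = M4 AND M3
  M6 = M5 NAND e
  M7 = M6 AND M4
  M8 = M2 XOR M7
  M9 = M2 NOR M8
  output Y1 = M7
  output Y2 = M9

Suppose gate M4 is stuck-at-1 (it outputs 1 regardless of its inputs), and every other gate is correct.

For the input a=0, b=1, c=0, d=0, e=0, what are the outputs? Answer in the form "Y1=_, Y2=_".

Y1=1, Y2=0

Propagate with M4 forced: M1=1, M2=1, M3=0, M4=1 [stuck-at-1], M5=0, M6=1, M7=1, M8=0, M9=0.
So the outputs are Y1=1, Y2=0. (Without the fault they would be Y1=0, Y2=0.)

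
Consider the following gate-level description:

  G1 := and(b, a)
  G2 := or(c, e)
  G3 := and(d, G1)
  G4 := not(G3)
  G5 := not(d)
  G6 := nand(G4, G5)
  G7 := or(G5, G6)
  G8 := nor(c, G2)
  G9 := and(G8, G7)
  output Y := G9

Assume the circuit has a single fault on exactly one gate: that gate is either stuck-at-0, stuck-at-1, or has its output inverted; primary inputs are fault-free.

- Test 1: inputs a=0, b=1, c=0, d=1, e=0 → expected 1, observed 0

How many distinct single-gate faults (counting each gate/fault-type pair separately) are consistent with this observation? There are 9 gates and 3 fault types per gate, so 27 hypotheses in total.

Fault-free: G1=0, G2=0, G3=0, G4=1, G5=0, G6=1, G7=1, G8=1, G9=1 → 1. Observed 0.
  G1: none of the 3 fault types match ✗
  G2: stuck-at-1, inverted output ✓; others ✗
  G3: none of the 3 fault types match ✗
  G4: none of the 3 fault types match ✗
  G5: none of the 3 fault types match ✗
  G6: stuck-at-0, inverted output ✓; others ✗
  G7: stuck-at-0, inverted output ✓; others ✗
  G8: stuck-at-0, inverted output ✓; others ✗
  G9: stuck-at-0, inverted output ✓; others ✗
Consistent faults: {G2 stuck-at-1, G2 inverted output, G6 stuck-at-0, G6 inverted output, G7 stuck-at-0, G7 inverted output, G8 stuck-at-0, G8 inverted output, G9 stuck-at-0, G9 inverted output} — 10 in all.

10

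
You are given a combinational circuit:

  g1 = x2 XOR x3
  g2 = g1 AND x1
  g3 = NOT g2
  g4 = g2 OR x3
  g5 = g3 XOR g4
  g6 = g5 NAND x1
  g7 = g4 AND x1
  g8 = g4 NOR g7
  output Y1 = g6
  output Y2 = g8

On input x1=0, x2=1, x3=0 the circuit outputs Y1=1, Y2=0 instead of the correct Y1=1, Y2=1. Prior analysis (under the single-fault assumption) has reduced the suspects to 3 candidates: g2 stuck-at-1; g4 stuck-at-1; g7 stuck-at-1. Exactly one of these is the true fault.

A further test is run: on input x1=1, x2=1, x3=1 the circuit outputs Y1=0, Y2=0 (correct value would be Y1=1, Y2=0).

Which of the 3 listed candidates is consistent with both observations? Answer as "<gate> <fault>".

g2 stuck-at-1

Evaluate each candidate on input x1=1, x2=1, x3=1:
  g2 stuck-at-1: g1=0, g2=1 [stuck-at-1], g3=0, g4=1, g5=1, g6=0, g7=1, g8=0 → Y1=0, Y2=0 — matches
  g4 stuck-at-1: g1=0, g2=0, g3=1, g4=1 [stuck-at-1], g5=0, g6=1, g7=1, g8=0 → Y1=1, Y2=0 — eliminated
  g7 stuck-at-1: g1=0, g2=0, g3=1, g4=1, g5=0, g6=1, g7=1 [stuck-at-1], g8=0 → Y1=1, Y2=0 — eliminated
Only g2 stuck-at-1 reproduces the observed Y1=0, Y2=0.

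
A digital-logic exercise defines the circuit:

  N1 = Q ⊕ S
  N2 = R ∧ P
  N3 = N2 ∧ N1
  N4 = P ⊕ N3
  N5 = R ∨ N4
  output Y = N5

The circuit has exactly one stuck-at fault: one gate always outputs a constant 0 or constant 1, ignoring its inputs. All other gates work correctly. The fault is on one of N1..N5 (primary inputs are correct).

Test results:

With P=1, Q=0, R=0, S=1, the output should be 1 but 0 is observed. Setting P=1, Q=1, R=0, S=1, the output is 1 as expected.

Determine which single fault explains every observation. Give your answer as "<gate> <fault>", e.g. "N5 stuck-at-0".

N2 stuck-at-1

Fault-free values for test 1 (P=1, Q=0, R=0, S=1): N1=1, N2=0, N3=0, N4=1, N5=1, giving Y=1. Observed 0.
Test 1: faults giving observed 0 are {N2 stuck-at-1, N3 stuck-at-1, N4 stuck-at-0, N5 stuck-at-0}.
Test 2 (P=1, Q=1, R=0, S=1): fault-free N1=0, N2=0, N3=0, N4=1, N5=1 → 1; observed 1. Eliminates N3 stuck-at-1, N4 stuck-at-0, N5 stuck-at-0.
Only N2 stuck-at-1 is consistent with every test.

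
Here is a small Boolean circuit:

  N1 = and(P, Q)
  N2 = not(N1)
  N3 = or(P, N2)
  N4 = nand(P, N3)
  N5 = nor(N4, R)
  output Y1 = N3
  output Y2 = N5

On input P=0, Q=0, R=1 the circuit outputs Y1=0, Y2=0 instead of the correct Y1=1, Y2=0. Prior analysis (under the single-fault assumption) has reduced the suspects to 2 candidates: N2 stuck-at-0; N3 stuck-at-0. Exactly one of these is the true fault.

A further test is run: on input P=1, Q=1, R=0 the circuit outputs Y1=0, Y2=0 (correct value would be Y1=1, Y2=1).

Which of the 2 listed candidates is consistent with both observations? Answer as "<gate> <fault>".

Evaluate each candidate on input P=1, Q=1, R=0:
  N2 stuck-at-0: N1=1, N2=0 [stuck-at-0], N3=1, N4=0, N5=1 → Y1=1, Y2=1 — eliminated
  N3 stuck-at-0: N1=1, N2=0, N3=0 [stuck-at-0], N4=1, N5=0 → Y1=0, Y2=0 — matches
Only N3 stuck-at-0 reproduces the observed Y1=0, Y2=0.

N3 stuck-at-0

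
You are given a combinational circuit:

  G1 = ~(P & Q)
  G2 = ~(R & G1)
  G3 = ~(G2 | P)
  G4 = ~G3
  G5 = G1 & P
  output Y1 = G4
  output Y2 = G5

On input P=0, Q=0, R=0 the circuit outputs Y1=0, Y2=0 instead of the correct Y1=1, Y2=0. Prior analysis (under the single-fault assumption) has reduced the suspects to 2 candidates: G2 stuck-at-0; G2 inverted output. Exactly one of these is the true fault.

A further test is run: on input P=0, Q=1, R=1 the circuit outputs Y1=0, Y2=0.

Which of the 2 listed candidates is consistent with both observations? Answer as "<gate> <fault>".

G2 stuck-at-0

Evaluate each candidate on input P=0, Q=1, R=1:
  G2 stuck-at-0: G1=1, G2=0 [stuck-at-0], G3=1, G4=0, G5=0 → Y1=0, Y2=0 — matches
  G2 inverted output: G1=1, G2=1 [inverted output], G3=0, G4=1, G5=0 → Y1=1, Y2=0 — eliminated
Only G2 stuck-at-0 reproduces the observed Y1=0, Y2=0.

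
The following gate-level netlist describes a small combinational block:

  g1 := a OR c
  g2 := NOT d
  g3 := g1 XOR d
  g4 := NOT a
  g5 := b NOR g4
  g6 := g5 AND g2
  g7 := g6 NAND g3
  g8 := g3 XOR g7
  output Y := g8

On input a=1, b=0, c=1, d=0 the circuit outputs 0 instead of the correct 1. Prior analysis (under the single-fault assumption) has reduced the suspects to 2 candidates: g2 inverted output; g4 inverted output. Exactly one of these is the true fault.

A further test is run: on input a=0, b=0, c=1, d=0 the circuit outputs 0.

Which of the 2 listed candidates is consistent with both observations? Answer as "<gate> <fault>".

g2 inverted output

Evaluate each candidate on input a=0, b=0, c=1, d=0:
  g2 inverted output: g1=1, g2=0 [inverted output], g3=1, g4=1, g5=0, g6=0, g7=1, g8=0 → 0 — matches
  g4 inverted output: g1=1, g2=1, g3=1, g4=0 [inverted output], g5=1, g6=1, g7=0, g8=1 → 1 — eliminated
Only g2 inverted output reproduces the observed 0.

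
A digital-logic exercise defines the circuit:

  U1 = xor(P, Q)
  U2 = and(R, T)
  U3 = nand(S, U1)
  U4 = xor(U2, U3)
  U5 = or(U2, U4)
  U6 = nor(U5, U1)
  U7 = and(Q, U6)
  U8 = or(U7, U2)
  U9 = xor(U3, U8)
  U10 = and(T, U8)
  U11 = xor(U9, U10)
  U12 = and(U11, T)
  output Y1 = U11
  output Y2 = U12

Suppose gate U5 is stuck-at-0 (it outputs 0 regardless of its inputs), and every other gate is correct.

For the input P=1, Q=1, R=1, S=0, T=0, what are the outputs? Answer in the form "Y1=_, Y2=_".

Propagate with U5 forced: U1=0, U2=0, U3=1, U4=1, U5=0 [stuck-at-0], U6=1, U7=1, U8=1, U9=0, U10=0, U11=0, U12=0.
So the outputs are Y1=0, Y2=0. (Without the fault they would be Y1=1, Y2=0.)

Y1=0, Y2=0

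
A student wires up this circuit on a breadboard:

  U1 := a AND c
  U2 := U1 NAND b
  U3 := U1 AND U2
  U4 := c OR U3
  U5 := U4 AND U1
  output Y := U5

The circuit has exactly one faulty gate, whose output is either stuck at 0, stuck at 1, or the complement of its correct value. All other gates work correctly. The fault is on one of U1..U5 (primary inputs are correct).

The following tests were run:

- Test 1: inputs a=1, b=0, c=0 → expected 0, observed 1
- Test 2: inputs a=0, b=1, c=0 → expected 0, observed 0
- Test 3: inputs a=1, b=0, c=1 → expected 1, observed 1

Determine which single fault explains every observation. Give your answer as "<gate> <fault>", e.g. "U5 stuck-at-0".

U1 stuck-at-1

Fault-free values for test 1 (a=1, b=0, c=0): U1=0, U2=1, U3=0, U4=0, U5=0, giving Y=0. Observed 1.
Test 1: faults giving observed 1 are {U1 stuck-at-1, U1 inverted output, U5 stuck-at-1, U5 inverted output}.
Test 2 (a=0, b=1, c=0): fault-free U1=0, U2=1, U3=0, U4=0, U5=0 → 0; observed 0. Eliminates U5 stuck-at-1, U5 inverted output.
Test 3 (a=1, b=0, c=1): fault-free U1=1, U2=1, U3=1, U4=1, U5=1 → 1; observed 1. Eliminates U1 inverted output.
Only U1 stuck-at-1 is consistent with every test.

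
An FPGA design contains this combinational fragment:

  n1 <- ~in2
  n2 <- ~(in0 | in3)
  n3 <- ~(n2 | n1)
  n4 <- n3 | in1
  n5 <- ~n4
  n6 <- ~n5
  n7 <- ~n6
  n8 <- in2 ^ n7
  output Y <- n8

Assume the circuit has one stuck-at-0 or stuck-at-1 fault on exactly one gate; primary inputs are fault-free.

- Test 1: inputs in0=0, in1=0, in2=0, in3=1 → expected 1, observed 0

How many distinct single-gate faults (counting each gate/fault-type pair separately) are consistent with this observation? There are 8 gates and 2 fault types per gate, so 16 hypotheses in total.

Fault-free: n1=1, n2=0, n3=0, n4=0, n5=1, n6=0, n7=1, n8=1 → 1. Observed 0.
  n1: stuck-at-0 ✓; others ✗
  n2: none of the 2 fault types match ✗
  n3: stuck-at-1 ✓; others ✗
  n4: stuck-at-1 ✓; others ✗
  n5: stuck-at-0 ✓; others ✗
  n6: stuck-at-1 ✓; others ✗
  n7: stuck-at-0 ✓; others ✗
  n8: stuck-at-0 ✓; others ✗
Consistent faults: {n1 stuck-at-0, n3 stuck-at-1, n4 stuck-at-1, n5 stuck-at-0, n6 stuck-at-1, n7 stuck-at-0, n8 stuck-at-0} — 7 in all.

7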